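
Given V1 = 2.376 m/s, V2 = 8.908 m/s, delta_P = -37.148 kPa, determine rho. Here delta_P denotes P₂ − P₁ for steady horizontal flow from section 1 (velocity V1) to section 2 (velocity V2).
Formula: \Delta P = \frac{1}{2} \rho (V_1^2 - V_2^2)
Substituting knowns: -37.148 = 0.5·rho·(2.376² − 8.908²)/1000
Solving for rho: rho = 2·(-37.148·1000)/(2.376² − 8.908²) = 1008 kg/m³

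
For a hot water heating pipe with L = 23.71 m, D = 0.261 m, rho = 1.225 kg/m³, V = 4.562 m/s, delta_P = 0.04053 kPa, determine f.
Formula: \Delta P = f \frac{L}{D} \frac{\rho V^2}{2}
Substituting knowns: 0.04053 = f·(23.71/0.261)·0.5·1.225·4.562²/1000
Solving for f: f = (0.04053·1000)/((23.71/0.261)·0.5·1.225·4.562²) = 0.035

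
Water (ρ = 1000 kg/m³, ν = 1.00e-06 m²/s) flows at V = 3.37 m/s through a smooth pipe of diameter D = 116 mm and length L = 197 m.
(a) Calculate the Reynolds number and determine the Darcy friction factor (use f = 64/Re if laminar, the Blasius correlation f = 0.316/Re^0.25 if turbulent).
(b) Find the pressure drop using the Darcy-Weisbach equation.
(a) Re = V·D/ν = 3.37·0.116/1.00e-06 = 390920 → turbulent (Re > 4000); f = 0.316/Re^0.25 = 0.316/390920^0.25 = 0.012638 (Blasius is strictly valid for Re ≲ 1e5; used here as the smooth-pipe estimate the problem specifies)
(b) Darcy-Weisbach: ΔP = f·(L/D)·½ρV²/1000 = 0.012638·(197/0.116)·½·1000·3.37²/1000 = 121.9 kPa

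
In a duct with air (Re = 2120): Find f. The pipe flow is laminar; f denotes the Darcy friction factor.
Formula: f = \frac{64}{Re}
f = 64/2120 = 0.03019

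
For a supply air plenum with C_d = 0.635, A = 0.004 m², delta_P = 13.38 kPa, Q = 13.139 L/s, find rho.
Formula: Q = C_d A \sqrt{\frac{2 \Delta P}{\rho}}
Substituting knowns: 13.139 = 0.635·0.004·√(2·(13.38·1000)/rho)·1000
Solving for rho: rho = 2·(13.38·1000)/((13.139/1000)/(0.635·0.004))² = 1000 kg/m³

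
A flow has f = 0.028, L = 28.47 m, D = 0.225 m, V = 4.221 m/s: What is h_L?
Formula: h_L = f \frac{L}{D} \frac{V^2}{2g}
h_L = 0.028·(28.47/0.225)·4.221²/(2·9.81) = 3.217 m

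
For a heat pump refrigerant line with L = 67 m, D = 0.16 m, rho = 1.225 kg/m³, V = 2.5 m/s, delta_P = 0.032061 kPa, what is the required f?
Formula: \Delta P = f \frac{L}{D} \frac{\rho V^2}{2}
Substituting knowns: 0.032061 = f·(67/0.16)·0.5·1.225·2.5²/1000
Solving for f: f = (0.032061·1000)/((67/0.16)·0.5·1.225·2.5²) = 0.02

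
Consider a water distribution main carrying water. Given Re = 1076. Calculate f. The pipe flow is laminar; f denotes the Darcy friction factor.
Formula: f = \frac{64}{Re}
f = 64/1076 = 0.05948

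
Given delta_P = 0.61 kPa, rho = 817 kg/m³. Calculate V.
Formula: V = \sqrt{\frac{2 \Delta P}{\rho}}
V = √(2·(0.61·1000)/817) = 1.222 m/s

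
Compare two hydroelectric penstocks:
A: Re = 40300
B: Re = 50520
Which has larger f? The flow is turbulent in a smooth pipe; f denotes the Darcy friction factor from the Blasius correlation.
f(A) = 0.0223, f(B) = 0.02108. Answer: A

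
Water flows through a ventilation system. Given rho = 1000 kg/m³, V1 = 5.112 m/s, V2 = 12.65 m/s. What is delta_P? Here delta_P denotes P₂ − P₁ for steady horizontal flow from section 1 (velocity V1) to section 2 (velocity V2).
Formula: \Delta P = \frac{1}{2} \rho (V_1^2 - V_2^2)
delta_P = 0.5·1000·(5.112² − 12.65²)/1000 = -66.94 kPa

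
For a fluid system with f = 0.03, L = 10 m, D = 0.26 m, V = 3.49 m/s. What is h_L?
Formula: h_L = f \frac{L}{D} \frac{V^2}{2g}
h_L = 0.03·(10/0.26)·3.49²/(2·9.81) = 0.7163 m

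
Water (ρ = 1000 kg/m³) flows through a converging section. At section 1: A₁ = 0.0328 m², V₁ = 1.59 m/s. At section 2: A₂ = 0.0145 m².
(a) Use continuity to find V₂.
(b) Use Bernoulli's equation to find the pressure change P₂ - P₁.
(a) Continuity: A₁V₁=A₂V₂ -> V₂=A₁V₁/A₂=0.0328*1.59/0.0145=3.60 m/s
(b) Bernoulli: P₂-P₁=0.5*rho*(V₁^2-V₂^2)/1000=0.5*1000*(1.59^2-3.60^2)/1000=-5.216 kPa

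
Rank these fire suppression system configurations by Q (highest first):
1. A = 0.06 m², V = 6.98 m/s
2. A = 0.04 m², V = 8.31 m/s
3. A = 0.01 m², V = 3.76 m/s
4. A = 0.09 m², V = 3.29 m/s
Case 1: Q = 418.8 L/s
Case 2: Q = 332.4 L/s
Case 3: Q = 37.6 L/s
Case 4: Q = 296.1 L/s
Ranking (highest first): 1, 2, 4, 3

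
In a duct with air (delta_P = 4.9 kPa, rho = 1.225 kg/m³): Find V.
Formula: V = \sqrt{\frac{2 \Delta P}{\rho}}
V = √(2·(4.9·1000)/1.225) = 89.44 m/s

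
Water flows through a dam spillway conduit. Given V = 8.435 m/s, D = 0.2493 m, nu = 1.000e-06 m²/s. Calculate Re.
Formula: Re = \frac{V D}{\nu}
Re = 8.435·0.2493/1.000e-06 = 2.103e+06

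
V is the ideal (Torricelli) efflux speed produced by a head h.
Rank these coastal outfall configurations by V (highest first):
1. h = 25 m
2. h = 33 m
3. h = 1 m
Case 1: V = 22.15 m/s
Case 2: V = 25.45 m/s
Case 3: V = 4.429 m/s
Ranking (highest first): 2, 1, 3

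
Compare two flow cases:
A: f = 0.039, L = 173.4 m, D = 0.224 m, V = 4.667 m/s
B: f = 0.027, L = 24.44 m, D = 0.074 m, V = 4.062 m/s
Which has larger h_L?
h_L(A) = 33.52 m, h_L(B) = 7.499 m. Answer: A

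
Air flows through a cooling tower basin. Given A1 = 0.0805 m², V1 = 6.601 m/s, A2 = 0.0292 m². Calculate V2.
Formula: V_2 = \frac{A_1 V_1}{A_2}
V2 = 0.0805·6.601/0.0292 = 18.2 m/s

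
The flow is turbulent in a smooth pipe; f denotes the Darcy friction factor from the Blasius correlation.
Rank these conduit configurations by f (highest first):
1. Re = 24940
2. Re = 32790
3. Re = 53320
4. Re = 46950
Case 1: f = 0.02515
Case 2: f = 0.02348
Case 3: f = 0.0208
Case 4: f = 0.02147
Ranking (highest first): 1, 2, 4, 3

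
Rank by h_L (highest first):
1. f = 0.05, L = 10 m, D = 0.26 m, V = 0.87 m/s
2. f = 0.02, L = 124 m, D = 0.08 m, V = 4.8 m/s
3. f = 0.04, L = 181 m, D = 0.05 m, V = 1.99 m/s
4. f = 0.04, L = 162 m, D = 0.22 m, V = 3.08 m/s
Case 1: h_L = 0.07419 m
Case 2: h_L = 36.4 m
Case 3: h_L = 29.23 m
Case 4: h_L = 14.24 m
Ranking (highest first): 2, 3, 4, 1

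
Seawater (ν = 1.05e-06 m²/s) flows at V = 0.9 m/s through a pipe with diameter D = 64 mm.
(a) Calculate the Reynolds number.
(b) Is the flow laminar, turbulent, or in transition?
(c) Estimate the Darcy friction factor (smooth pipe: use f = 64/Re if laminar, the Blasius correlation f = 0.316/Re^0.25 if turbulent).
(a) Re = V·D/ν = 0.9·0.064/1.05e-06 = 54857
(b) Flow regime: turbulent (Re > 4000)
(c) Friction factor: f = 0.316/Re^0.25 = 0.316/54857^0.25 = 0.02065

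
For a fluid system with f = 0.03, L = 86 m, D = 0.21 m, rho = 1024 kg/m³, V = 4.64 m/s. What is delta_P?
Formula: \Delta P = f \frac{L}{D} \frac{\rho V^2}{2}
delta_P = 0.03·(86/0.21)·0.5·1024·4.64²/1000 = 135.4 kPa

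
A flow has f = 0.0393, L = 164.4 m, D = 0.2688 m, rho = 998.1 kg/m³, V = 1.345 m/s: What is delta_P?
Formula: \Delta P = f \frac{L}{D} \frac{\rho V^2}{2}
delta_P = 0.0393·(164.4/0.2688)·0.5·998.1·1.345²/1000 = 21.7 kPa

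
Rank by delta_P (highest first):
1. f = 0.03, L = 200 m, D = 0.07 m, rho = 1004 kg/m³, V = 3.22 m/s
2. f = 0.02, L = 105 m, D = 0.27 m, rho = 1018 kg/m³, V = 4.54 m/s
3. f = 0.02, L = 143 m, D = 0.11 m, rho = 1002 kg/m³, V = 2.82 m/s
Case 1: delta_P = 446.1 kPa
Case 2: delta_P = 81.6 kPa
Case 3: delta_P = 103.6 kPa
Ranking (highest first): 1, 3, 2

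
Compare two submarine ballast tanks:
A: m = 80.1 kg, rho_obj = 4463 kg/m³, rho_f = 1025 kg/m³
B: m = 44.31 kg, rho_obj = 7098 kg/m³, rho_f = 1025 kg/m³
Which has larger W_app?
W_app(A) = 605.3 N, W_app(B) = 371.9 N. Answer: A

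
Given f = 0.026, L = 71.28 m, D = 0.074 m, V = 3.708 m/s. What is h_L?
Formula: h_L = f \frac{L}{D} \frac{V^2}{2g}
h_L = 0.026·(71.28/0.074)·3.708²/(2·9.81) = 17.55 m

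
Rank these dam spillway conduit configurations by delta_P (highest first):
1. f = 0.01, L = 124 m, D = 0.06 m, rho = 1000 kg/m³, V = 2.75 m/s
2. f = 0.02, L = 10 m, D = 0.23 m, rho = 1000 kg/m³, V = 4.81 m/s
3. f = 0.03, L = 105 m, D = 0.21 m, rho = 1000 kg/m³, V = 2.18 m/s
Case 1: delta_P = 78.15 kPa
Case 2: delta_P = 10.06 kPa
Case 3: delta_P = 35.64 kPa
Ranking (highest first): 1, 3, 2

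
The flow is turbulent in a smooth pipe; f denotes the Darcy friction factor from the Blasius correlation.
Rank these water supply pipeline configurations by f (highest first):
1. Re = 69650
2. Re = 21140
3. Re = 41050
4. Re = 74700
Case 1: f = 0.01945
Case 2: f = 0.02621
Case 3: f = 0.0222
Case 4: f = 0.01911
Ranking (highest first): 2, 3, 1, 4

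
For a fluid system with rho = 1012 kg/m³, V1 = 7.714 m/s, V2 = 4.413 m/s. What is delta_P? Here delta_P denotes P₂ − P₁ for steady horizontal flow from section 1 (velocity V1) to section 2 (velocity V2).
Formula: \Delta P = \frac{1}{2} \rho (V_1^2 - V_2^2)
delta_P = 0.5·1012·(7.714² − 4.413²)/1000 = 20.26 kPa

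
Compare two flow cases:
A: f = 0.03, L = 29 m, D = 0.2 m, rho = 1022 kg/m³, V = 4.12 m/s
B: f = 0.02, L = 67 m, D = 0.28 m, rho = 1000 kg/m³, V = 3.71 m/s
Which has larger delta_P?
delta_P(A) = 37.73 kPa, delta_P(B) = 32.94 kPa. Answer: A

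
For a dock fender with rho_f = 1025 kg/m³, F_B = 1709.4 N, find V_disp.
Formula: F_B = \rho_f g V_{disp}
Substituting knowns: 1709.4 = 1025·9.81·V_disp
Solving for V_disp: V_disp = 1709.4/(1025·9.81) = 0.17 m³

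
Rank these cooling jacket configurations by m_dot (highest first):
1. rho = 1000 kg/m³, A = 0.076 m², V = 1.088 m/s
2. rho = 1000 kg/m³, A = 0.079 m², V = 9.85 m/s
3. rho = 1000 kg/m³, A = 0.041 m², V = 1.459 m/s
Case 1: m_dot = 82.69 kg/s
Case 2: m_dot = 778.1 kg/s
Case 3: m_dot = 59.82 kg/s
Ranking (highest first): 2, 1, 3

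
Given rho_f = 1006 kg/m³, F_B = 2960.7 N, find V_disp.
Formula: F_B = \rho_f g V_{disp}
Substituting knowns: 2960.7 = 1006·9.81·V_disp
Solving for V_disp: V_disp = 2960.7/(1006·9.81) = 0.3 m³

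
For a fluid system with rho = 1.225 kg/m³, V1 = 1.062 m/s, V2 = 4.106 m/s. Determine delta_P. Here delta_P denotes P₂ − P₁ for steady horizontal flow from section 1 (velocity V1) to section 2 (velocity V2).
Formula: \Delta P = \frac{1}{2} \rho (V_1^2 - V_2^2)
delta_P = 0.5·1.225·(1.062² − 4.106²)/1000 = -0.009635 kPa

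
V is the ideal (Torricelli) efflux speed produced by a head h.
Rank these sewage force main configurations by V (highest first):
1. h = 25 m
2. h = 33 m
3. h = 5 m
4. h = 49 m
Case 1: V = 22.15 m/s
Case 2: V = 25.45 m/s
Case 3: V = 9.905 m/s
Case 4: V = 31.01 m/s
Ranking (highest first): 4, 2, 1, 3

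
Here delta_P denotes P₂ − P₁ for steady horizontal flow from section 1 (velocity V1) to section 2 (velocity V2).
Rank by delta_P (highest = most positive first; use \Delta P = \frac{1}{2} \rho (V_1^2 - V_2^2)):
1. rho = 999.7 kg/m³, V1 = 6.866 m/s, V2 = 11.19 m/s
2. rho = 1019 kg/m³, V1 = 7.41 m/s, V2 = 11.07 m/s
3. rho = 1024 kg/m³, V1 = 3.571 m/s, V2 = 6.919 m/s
Case 1: delta_P = -39.03 kPa
Case 2: delta_P = -34.46 kPa
Case 3: delta_P = -17.98 kPa
Ranking (highest first): 3, 2, 1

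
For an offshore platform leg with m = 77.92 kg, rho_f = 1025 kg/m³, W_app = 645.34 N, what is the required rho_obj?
Formula: W_{app} = mg\left(1 - \frac{\rho_f}{\rho_{obj}}\right)
Substituting knowns: 645.34 = 77.92·9.81·(1 − 1025/rho_obj)
Solving for rho_obj: rho_obj = 1025/(1 − 645.34/(77.92·9.81)) = 6581 kg/m³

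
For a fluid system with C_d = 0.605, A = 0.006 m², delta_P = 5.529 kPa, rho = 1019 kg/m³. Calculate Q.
Formula: Q = C_d A \sqrt{\frac{2 \Delta P}{\rho}}
Q = 0.605·0.006·√(2·(5.529·1000)/1019)·1000 = 11.96 L/s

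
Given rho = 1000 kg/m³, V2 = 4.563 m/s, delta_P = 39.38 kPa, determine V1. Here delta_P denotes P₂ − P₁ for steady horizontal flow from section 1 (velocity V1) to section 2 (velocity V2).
Formula: \Delta P = \frac{1}{2} \rho (V_1^2 - V_2^2)
Substituting knowns: 39.38 = 0.5·1000·(V1² − 4.563²)/1000
Solving for V1: V1 = √(4.563² + 2·(39.38·1000)/1000) = 9.979 m/s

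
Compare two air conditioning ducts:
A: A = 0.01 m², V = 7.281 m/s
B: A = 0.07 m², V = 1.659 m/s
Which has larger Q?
Q(A) = 72.81 L/s, Q(B) = 116.1 L/s. Answer: B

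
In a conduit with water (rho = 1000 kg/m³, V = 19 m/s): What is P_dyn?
Formula: P_{dyn} = \frac{1}{2} \rho V^2
P_dyn = 0.5·1000·19²/1000 = 180.5 kPa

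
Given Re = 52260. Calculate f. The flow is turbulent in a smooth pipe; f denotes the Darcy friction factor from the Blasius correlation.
Formula: f = \frac{0.316}{Re^{0.25}}
f = 0.316/52260^0.25 = 0.0209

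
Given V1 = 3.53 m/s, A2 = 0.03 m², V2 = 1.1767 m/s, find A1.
Formula: V_2 = \frac{A_1 V_1}{A_2}
Substituting knowns: 1.1767 = A1·3.53/0.03
Solving for A1: A1 = 1.1767·0.03/3.53 = 0.01 m²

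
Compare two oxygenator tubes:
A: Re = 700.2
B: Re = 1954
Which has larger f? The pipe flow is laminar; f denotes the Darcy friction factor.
f(A) = 0.0914, f(B) = 0.03275. Answer: A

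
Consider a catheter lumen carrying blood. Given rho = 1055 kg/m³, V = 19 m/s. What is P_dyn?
Formula: P_{dyn} = \frac{1}{2} \rho V^2
P_dyn = 0.5·1055·19²/1000 = 190.4 kPa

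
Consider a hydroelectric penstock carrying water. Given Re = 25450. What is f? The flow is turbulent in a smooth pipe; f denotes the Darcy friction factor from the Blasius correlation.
Formula: f = \frac{0.316}{Re^{0.25}}
f = 0.316/25450^0.25 = 0.02502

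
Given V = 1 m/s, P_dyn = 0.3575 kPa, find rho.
Formula: P_{dyn} = \frac{1}{2} \rho V^2
Substituting knowns: 0.3575 = 0.5·rho·1²/1000
Solving for rho: rho = 2·(0.3575·1000)/1² = 715 kg/m³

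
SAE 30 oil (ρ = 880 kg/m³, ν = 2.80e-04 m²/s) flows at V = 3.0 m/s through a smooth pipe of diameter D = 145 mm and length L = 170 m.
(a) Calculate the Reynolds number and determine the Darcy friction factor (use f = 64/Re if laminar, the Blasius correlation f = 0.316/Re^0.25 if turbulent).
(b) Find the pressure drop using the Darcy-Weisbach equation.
(a) Re = V·D/ν = 3.0·0.145/2.80e-04 = 1553.6 → laminar (Re < 2300); f = 64/Re = 64/1553.6 = 0.041195
(b) Darcy-Weisbach: ΔP = f·(L/D)·½ρV²/1000 = 0.041195·(170/0.145)·½·880·3.0²/1000 = 191.3 kPa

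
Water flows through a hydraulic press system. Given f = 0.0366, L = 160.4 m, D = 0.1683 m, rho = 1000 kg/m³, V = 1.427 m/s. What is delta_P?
Formula: \Delta P = f \frac{L}{D} \frac{\rho V^2}{2}
delta_P = 0.0366·(160.4/0.1683)·0.5·1000·1.427²/1000 = 35.52 kPa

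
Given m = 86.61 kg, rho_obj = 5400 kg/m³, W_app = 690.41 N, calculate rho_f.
Formula: W_{app} = mg\left(1 - \frac{\rho_f}{\rho_{obj}}\right)
Substituting knowns: 690.41 = 86.61·9.81·(1 − rho_f/5400)
Solving for rho_f: rho_f = 5400·(1 − 690.41/(86.61·9.81)) = 1012 kg/m³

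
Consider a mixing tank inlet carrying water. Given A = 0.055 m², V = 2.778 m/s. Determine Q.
Formula: Q = A V
Q = 0.055·2.778·1000 = 152.8 L/s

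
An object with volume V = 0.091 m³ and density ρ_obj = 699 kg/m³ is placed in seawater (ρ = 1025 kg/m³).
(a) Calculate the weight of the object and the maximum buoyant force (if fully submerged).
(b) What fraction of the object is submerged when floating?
(a) W=rho_obj*g*V=699*9.81*0.091=624.0 N; F_B(max)=rho*g*V=1025*9.81*0.091=915.0 N
(b) Floating fraction=rho_obj/rho=699/1025=0.682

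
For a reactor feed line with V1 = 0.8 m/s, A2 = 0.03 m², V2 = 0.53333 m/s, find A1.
Formula: V_2 = \frac{A_1 V_1}{A_2}
Substituting knowns: 0.53333 = A1·0.8/0.03
Solving for A1: A1 = 0.53333·0.03/0.8 = 0.02 m²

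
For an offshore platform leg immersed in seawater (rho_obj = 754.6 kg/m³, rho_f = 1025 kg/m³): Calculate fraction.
Formula: f_{sub} = \frac{\rho_{obj}}{\rho_f}
fraction = 754.6/1025 = 0.7362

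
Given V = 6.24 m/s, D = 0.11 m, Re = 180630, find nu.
Formula: Re = \frac{V D}{\nu}
Substituting knowns: 180630 = 6.24·0.11/nu
Solving for nu: nu = 6.24·0.11/180630 = 3.800e-06 m²/s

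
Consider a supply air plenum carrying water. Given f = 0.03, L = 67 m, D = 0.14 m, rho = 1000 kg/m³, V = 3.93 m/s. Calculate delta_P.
Formula: \Delta P = f \frac{L}{D} \frac{\rho V^2}{2}
delta_P = 0.03·(67/0.14)·0.5·1000·3.93²/1000 = 110.9 kPa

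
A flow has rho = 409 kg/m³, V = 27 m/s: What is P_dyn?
Formula: P_{dyn} = \frac{1}{2} \rho V^2
P_dyn = 0.5·409·27²/1000 = 149.1 kPa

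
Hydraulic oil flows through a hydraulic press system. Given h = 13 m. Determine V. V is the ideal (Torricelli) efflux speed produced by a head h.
Formula: V = \sqrt{2 g h}
V = √(2·9.81·13) = 15.97 m/s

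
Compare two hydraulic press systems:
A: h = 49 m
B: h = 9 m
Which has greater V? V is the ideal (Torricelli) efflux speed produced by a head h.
V(A) = 31.01 m/s, V(B) = 13.29 m/s. Answer: A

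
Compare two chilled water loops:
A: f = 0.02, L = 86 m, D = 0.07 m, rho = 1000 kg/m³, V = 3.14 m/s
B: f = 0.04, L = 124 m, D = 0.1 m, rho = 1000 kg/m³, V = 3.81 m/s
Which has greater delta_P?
delta_P(A) = 121.1 kPa, delta_P(B) = 360 kPa. Answer: B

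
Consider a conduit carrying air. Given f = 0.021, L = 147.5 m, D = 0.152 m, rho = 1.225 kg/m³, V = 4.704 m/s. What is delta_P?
Formula: \Delta P = f \frac{L}{D} \frac{\rho V^2}{2}
delta_P = 0.021·(147.5/0.152)·0.5·1.225·4.704²/1000 = 0.2762 kPa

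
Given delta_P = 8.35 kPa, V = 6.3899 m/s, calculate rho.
Formula: V = \sqrt{\frac{2 \Delta P}{\rho}}
Substituting knowns: 6.3899 = √(2·(8.35·1000)/rho)
Solving for rho: rho = 2·(8.35·1000)/6.3899² = 409 kg/m³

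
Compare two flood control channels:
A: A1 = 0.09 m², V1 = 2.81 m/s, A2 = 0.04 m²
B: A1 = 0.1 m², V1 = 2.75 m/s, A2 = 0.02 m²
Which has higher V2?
V2(A) = 6.322 m/s, V2(B) = 13.75 m/s. Answer: B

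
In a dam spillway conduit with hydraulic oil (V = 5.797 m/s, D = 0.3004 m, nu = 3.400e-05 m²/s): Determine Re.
Formula: Re = \frac{V D}{\nu}
Re = 5.797·0.3004/3.400e-05 = 51218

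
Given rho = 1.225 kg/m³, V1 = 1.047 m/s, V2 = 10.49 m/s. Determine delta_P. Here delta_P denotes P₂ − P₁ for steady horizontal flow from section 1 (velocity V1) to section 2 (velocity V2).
Formula: \Delta P = \frac{1}{2} \rho (V_1^2 - V_2^2)
delta_P = 0.5·1.225·(1.047² − 10.49²)/1000 = -0.06673 kPa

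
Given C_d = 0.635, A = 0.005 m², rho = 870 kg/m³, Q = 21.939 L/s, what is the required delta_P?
Formula: Q = C_d A \sqrt{\frac{2 \Delta P}{\rho}}
Substituting knowns: 21.939 = 0.635·0.005·√(2·(delta_P·1000)/870)·1000
Solving for delta_P: delta_P = ((21.939/1000)/(0.635·0.005))²·870/2/1000 = 20.77 kPa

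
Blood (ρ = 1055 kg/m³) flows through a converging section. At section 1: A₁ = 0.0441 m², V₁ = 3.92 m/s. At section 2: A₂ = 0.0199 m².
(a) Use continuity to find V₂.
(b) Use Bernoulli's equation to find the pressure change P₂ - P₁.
(a) Continuity: A₁V₁=A₂V₂ -> V₂=A₁V₁/A₂=0.0441*3.92/0.0199=8.69 m/s
(b) Bernoulli: P₂-P₁=0.5*rho*(V₁^2-V₂^2)/1000=0.5*1055*(3.92^2-8.69^2)/1000=-31.73 kPa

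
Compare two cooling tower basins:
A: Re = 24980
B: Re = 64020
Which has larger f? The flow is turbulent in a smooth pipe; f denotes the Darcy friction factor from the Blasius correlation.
f(A) = 0.02514, f(B) = 0.01987. Answer: A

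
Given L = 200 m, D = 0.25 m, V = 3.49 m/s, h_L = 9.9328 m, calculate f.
Formula: h_L = f \frac{L}{D} \frac{V^2}{2g}
Substituting knowns: 9.9328 = f·(200/0.25)·3.49²/(2·9.81)
Solving for f: f = 9.9328·2·9.81/((200/0.25)·3.49²) = 0.02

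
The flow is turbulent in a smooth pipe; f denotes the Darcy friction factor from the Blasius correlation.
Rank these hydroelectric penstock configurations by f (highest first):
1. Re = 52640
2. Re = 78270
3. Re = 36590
Case 1: f = 0.02086
Case 2: f = 0.01889
Case 3: f = 0.02285
Ranking (highest first): 3, 1, 2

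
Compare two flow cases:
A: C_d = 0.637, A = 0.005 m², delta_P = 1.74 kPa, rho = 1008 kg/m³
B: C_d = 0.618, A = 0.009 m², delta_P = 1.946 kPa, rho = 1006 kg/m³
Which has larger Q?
Q(A) = 5.918 L/s, Q(B) = 10.94 L/s. Answer: B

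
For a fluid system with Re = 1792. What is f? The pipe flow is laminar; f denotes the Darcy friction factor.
Formula: f = \frac{64}{Re}
f = 64/1792 = 0.03571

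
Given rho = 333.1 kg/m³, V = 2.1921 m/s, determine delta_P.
Formula: V = \sqrt{\frac{2 \Delta P}{\rho}}
Substituting knowns: 2.1921 = √(2·(delta_P·1000)/333.1)
Solving for delta_P: delta_P = 2.1921²·333.1/2/1000 = 0.8003 kPa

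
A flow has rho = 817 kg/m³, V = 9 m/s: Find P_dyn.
Formula: P_{dyn} = \frac{1}{2} \rho V^2
P_dyn = 0.5·817·9²/1000 = 33.09 kPa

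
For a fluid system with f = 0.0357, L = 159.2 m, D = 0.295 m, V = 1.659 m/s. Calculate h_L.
Formula: h_L = f \frac{L}{D} \frac{V^2}{2g}
h_L = 0.0357·(159.2/0.295)·1.659²/(2·9.81) = 2.703 m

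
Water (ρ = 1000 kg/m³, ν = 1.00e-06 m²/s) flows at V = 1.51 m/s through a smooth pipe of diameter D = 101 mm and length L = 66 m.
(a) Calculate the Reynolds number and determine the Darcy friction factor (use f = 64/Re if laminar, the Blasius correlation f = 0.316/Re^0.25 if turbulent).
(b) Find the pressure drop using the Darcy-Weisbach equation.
(a) Re = V·D/ν = 1.51·0.101/1.00e-06 = 152510 → turbulent (Re > 4000); f = 0.316/Re^0.25 = 0.316/152510^0.25 = 0.015991 (Blasius is strictly valid for Re ≲ 1e5; used here as the smooth-pipe estimate the problem specifies)
(b) Darcy-Weisbach: ΔP = f·(L/D)·½ρV²/1000 = 0.015991·(66/0.101)·½·1000·1.51²/1000 = 11.91 kPa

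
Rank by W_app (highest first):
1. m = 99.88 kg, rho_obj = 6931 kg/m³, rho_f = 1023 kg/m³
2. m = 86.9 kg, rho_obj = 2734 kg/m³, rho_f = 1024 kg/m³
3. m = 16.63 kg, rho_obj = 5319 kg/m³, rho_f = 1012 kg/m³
Case 1: W_app = 835.2 N
Case 2: W_app = 533.2 N
Case 3: W_app = 132.1 N
Ranking (highest first): 1, 2, 3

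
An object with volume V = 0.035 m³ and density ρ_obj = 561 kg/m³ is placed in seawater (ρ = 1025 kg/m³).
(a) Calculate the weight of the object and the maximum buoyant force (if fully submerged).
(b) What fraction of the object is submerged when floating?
(a) W=rho_obj*g*V=561*9.81*0.035=192.6 N; F_B(max)=rho*g*V=1025*9.81*0.035=351.9 N
(b) Floating fraction=rho_obj/rho=561/1025=0.547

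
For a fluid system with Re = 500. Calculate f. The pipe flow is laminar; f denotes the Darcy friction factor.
Formula: f = \frac{64}{Re}
f = 64/500 = 0.128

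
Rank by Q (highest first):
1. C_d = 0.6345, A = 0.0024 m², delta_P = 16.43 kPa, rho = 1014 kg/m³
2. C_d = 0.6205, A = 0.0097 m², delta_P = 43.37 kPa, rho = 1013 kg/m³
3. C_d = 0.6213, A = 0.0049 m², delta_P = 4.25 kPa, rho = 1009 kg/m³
Case 1: Q = 8.669 L/s
Case 2: Q = 55.7 L/s
Case 3: Q = 8.836 L/s
Ranking (highest first): 2, 3, 1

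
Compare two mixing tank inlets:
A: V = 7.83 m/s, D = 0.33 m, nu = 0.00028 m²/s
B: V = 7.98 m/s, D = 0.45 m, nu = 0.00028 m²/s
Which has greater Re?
Re(A) = 9228, Re(B) = 12825. Answer: B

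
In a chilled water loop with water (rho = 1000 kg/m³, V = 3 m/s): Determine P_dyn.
Formula: P_{dyn} = \frac{1}{2} \rho V^2
P_dyn = 0.5·1000·3²/1000 = 4.5 kPa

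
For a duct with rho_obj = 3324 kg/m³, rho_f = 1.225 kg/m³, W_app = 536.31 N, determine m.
Formula: W_{app} = mg\left(1 - \frac{\rho_f}{\rho_{obj}}\right)
Substituting knowns: 536.31 = m·9.81·(1 − 1.225/3324)
Solving for m: m = 536.31/(9.81·(1 − 1.225/3324)) = 54.69 kg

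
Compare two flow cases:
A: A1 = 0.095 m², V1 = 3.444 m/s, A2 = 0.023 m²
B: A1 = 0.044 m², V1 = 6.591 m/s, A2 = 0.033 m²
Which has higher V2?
V2(A) = 14.23 m/s, V2(B) = 8.788 m/s. Answer: A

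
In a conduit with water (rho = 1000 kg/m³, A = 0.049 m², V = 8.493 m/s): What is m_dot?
Formula: \dot{m} = \rho A V
m_dot = 1000·0.049·8.493 = 416.2 kg/s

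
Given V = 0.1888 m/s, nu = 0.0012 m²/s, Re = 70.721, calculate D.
Formula: Re = \frac{V D}{\nu}
Substituting knowns: 70.721 = 0.1888·D/0.0012
Solving for D: D = 70.721·0.0012/0.1888 = 0.4495 m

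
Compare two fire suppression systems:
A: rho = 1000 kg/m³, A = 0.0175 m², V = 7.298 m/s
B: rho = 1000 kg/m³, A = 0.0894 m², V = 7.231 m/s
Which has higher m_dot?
m_dot(A) = 127.7 kg/s, m_dot(B) = 646.5 kg/s. Answer: B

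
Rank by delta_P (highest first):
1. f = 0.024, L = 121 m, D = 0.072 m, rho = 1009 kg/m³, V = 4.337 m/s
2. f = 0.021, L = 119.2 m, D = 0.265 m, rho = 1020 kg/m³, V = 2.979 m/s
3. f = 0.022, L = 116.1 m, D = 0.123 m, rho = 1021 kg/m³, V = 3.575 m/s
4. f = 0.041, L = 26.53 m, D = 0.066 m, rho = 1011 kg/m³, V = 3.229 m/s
Case 1: delta_P = 382.7 kPa
Case 2: delta_P = 42.75 kPa
Case 3: delta_P = 135.5 kPa
Case 4: delta_P = 86.86 kPa
Ranking (highest first): 1, 3, 4, 2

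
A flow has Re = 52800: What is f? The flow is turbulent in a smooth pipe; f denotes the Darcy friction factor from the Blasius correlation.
Formula: f = \frac{0.316}{Re^{0.25}}
f = 0.316/52800^0.25 = 0.02085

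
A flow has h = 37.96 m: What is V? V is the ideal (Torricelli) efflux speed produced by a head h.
Formula: V = \sqrt{2 g h}
V = √(2·9.81·37.96) = 27.29 m/s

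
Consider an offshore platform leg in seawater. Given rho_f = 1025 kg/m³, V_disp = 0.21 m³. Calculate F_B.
Formula: F_B = \rho_f g V_{disp}
F_B = 1025·9.81·0.21 = 2112 N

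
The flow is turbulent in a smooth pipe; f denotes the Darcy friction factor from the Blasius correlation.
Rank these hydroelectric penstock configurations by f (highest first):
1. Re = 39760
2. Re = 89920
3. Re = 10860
Case 1: f = 0.02238
Case 2: f = 0.01825
Case 3: f = 0.03095
Ranking (highest first): 3, 1, 2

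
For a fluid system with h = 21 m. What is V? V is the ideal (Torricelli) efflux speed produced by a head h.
Formula: V = \sqrt{2 g h}
V = √(2·9.81·21) = 20.3 m/s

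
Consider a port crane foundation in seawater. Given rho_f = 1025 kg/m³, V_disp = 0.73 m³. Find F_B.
Formula: F_B = \rho_f g V_{disp}
F_B = 1025·9.81·0.73 = 7340 N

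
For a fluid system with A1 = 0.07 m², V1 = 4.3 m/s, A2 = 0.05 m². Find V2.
Formula: V_2 = \frac{A_1 V_1}{A_2}
V2 = 0.07·4.3/0.05 = 6.02 m/s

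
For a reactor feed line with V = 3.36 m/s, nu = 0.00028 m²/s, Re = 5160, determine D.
Formula: Re = \frac{V D}{\nu}
Substituting knowns: 5160 = 3.36·D/0.00028
Solving for D: D = 5160·0.00028/3.36 = 0.43 m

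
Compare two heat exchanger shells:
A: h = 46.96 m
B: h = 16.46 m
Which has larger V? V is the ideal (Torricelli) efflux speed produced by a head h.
V(A) = 30.35 m/s, V(B) = 17.97 m/s. Answer: A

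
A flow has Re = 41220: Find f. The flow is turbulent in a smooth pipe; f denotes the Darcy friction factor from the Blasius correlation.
Formula: f = \frac{0.316}{Re^{0.25}}
f = 0.316/41220^0.25 = 0.02218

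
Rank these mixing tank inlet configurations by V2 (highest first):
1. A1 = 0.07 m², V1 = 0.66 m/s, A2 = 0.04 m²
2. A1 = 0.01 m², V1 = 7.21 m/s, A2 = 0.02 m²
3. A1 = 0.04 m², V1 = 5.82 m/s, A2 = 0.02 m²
Case 1: V2 = 1.155 m/s
Case 2: V2 = 3.605 m/s
Case 3: V2 = 11.64 m/s
Ranking (highest first): 3, 2, 1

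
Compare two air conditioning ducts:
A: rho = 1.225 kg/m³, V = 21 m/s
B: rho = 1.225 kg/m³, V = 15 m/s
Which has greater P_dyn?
P_dyn(A) = 0.2701 kPa, P_dyn(B) = 0.1378 kPa. Answer: A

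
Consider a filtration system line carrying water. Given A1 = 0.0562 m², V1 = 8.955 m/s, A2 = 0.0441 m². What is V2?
Formula: V_2 = \frac{A_1 V_1}{A_2}
V2 = 0.0562·8.955/0.0441 = 11.41 m/s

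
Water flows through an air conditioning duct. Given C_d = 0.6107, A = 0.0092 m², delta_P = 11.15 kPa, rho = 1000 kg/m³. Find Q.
Formula: Q = C_d A \sqrt{\frac{2 \Delta P}{\rho}}
Q = 0.6107·0.0092·√(2·(11.15·1000)/1000)·1000 = 26.53 L/s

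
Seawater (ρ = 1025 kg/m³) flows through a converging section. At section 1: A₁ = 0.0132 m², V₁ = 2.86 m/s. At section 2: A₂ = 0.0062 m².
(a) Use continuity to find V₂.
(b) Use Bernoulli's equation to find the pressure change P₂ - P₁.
(a) Continuity: A₁V₁=A₂V₂ -> V₂=A₁V₁/A₂=0.0132*2.86/0.0062=6.09 m/s
(b) Bernoulli: P₂-P₁=0.5*rho*(V₁^2-V₂^2)/1000=0.5*1025*(2.86^2-6.09^2)/1000=-14.82 kPa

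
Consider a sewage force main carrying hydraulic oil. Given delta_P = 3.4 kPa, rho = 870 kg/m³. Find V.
Formula: V = \sqrt{\frac{2 \Delta P}{\rho}}
V = √(2·(3.4·1000)/870) = 2.796 m/s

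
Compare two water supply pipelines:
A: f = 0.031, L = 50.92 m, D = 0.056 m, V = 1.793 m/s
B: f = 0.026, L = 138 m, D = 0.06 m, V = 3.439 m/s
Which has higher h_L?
h_L(A) = 4.619 m, h_L(B) = 36.05 m. Answer: B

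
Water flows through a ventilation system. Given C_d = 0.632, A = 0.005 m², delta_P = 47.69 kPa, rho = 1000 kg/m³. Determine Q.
Formula: Q = C_d A \sqrt{\frac{2 \Delta P}{\rho}}
Q = 0.632·0.005·√(2·(47.69·1000)/1000)·1000 = 30.86 L/s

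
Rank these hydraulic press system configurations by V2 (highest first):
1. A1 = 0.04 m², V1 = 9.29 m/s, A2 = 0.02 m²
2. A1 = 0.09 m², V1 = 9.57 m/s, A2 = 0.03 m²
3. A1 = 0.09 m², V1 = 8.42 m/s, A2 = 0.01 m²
Case 1: V2 = 18.58 m/s
Case 2: V2 = 28.71 m/s
Case 3: V2 = 75.78 m/s
Ranking (highest first): 3, 2, 1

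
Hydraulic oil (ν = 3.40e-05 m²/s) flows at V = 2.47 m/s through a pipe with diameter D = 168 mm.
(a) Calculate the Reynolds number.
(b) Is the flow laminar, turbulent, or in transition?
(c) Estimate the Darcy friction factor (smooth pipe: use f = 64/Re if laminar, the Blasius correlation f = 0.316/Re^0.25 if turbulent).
(a) Re = V·D/ν = 2.47·0.168/3.40e-05 = 12205
(b) Flow regime: turbulent (Re > 4000)
(c) Friction factor: f = 0.316/Re^0.25 = 0.316/12205^0.25 = 0.03006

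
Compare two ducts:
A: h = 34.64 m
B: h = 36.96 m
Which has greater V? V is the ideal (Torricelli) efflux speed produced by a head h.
V(A) = 26.07 m/s, V(B) = 26.93 m/s. Answer: B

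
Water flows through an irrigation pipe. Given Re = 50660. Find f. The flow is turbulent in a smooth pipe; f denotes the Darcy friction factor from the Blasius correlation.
Formula: f = \frac{0.316}{Re^{0.25}}
f = 0.316/50660^0.25 = 0.02106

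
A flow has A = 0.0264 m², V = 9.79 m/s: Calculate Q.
Formula: Q = A V
Q = 0.0264·9.79·1000 = 258.5 L/s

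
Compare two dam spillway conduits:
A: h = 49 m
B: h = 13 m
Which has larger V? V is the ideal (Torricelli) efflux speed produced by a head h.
V(A) = 31.01 m/s, V(B) = 15.97 m/s. Answer: A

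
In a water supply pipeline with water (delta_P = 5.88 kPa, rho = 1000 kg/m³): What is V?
Formula: V = \sqrt{\frac{2 \Delta P}{\rho}}
V = √(2·(5.88·1000)/1000) = 3.429 m/s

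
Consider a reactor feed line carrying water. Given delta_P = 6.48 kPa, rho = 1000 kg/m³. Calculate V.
Formula: V = \sqrt{\frac{2 \Delta P}{\rho}}
V = √(2·(6.48·1000)/1000) = 3.6 m/s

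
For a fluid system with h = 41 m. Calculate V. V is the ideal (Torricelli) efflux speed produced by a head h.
Formula: V = \sqrt{2 g h}
V = √(2·9.81·41) = 28.36 m/s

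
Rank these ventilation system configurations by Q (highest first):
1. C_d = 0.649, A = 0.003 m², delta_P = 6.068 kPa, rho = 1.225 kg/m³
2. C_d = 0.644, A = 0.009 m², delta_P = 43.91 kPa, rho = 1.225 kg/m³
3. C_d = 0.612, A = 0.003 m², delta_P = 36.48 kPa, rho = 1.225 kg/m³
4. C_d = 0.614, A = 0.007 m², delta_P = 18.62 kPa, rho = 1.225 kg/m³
Case 1: Q = 193.8 L/s
Case 2: Q = 1552 L/s
Case 3: Q = 448.1 L/s
Case 4: Q = 749.4 L/s
Ranking (highest first): 2, 4, 3, 1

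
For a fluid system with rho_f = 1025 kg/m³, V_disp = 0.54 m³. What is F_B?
Formula: F_B = \rho_f g V_{disp}
F_B = 1025·9.81·0.54 = 5430 N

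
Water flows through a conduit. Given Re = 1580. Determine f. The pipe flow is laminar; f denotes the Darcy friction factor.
Formula: f = \frac{64}{Re}
f = 64/1580 = 0.04051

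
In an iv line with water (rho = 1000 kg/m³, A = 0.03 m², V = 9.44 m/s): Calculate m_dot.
Formula: \dot{m} = \rho A V
m_dot = 1000·0.03·9.44 = 283.2 kg/s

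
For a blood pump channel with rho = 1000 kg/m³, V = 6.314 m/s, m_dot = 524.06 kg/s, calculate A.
Formula: \dot{m} = \rho A V
Substituting knowns: 524.06 = 1000·A·6.314
Solving for A: A = 524.06/(1000·6.314) = 0.083 m²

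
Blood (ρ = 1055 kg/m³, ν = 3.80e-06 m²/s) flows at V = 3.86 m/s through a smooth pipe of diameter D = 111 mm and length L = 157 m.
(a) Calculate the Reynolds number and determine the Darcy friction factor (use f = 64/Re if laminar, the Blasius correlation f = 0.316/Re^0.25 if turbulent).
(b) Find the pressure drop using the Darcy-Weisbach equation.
(a) Re = V·D/ν = 3.86·0.111/3.80e-06 = 112750 → turbulent (Re > 4000); f = 0.316/Re^0.25 = 0.316/112750^0.25 = 0.017245 (Blasius is strictly valid for Re ≲ 1e5; used here as the smooth-pipe estimate the problem specifies)
(b) Darcy-Weisbach: ΔP = f·(L/D)·½ρV²/1000 = 0.017245·(157/0.111)·½·1055·3.86²/1000 = 191.7 kPa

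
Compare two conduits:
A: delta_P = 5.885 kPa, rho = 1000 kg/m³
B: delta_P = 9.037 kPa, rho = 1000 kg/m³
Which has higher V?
V(A) = 3.431 m/s, V(B) = 4.251 m/s. Answer: B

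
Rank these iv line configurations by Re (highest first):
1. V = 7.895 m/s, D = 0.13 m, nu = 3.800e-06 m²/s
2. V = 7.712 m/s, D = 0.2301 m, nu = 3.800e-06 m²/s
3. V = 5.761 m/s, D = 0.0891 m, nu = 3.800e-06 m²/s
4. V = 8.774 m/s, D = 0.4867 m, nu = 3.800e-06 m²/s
Case 1: Re = 270092
Case 2: Re = 466982
Case 3: Re = 135080
Case 4: Re = 1.124e+06
Ranking (highest first): 4, 2, 1, 3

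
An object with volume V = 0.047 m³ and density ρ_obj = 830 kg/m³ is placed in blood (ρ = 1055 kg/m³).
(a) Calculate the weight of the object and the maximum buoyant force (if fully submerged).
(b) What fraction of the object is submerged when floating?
(a) W=rho_obj*g*V=830*9.81*0.047=382.7 N; F_B(max)=rho*g*V=1055*9.81*0.047=486.4 N
(b) Floating fraction=rho_obj/rho=830/1055=0.787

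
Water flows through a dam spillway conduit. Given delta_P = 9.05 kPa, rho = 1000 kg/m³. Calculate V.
Formula: V = \sqrt{\frac{2 \Delta P}{\rho}}
V = √(2·(9.05·1000)/1000) = 4.254 m/s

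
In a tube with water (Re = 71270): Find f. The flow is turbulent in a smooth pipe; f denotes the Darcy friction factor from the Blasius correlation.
Formula: f = \frac{0.316}{Re^{0.25}}
f = 0.316/71270^0.25 = 0.01934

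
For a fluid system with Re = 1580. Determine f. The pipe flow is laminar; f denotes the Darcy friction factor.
Formula: f = \frac{64}{Re}
f = 64/1580 = 0.04051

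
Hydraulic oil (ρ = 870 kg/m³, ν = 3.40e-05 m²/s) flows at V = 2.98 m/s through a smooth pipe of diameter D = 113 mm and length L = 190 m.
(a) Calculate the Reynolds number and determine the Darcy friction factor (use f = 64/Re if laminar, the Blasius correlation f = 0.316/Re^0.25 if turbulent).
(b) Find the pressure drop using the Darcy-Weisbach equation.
(a) Re = V·D/ν = 2.98·0.113/3.40e-05 = 9904.1 → turbulent (Re > 4000); f = 0.316/Re^0.25 = 0.316/9904.1^0.25 = 0.031676
(b) Darcy-Weisbach: ΔP = f·(L/D)·½ρV²/1000 = 0.031676·(190/0.113)·½·870·2.98²/1000 = 205.7 kPa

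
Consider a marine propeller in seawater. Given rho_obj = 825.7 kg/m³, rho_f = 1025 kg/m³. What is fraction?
Formula: f_{sub} = \frac{\rho_{obj}}{\rho_f}
fraction = 825.7/1025 = 0.8056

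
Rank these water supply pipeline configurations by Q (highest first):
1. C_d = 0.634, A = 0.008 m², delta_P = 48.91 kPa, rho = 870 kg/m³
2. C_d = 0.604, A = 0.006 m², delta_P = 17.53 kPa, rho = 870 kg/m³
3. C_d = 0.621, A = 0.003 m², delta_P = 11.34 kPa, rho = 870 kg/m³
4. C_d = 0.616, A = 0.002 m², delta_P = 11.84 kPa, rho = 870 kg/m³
Case 1: Q = 53.78 L/s
Case 2: Q = 23.01 L/s
Case 3: Q = 9.512 L/s
Case 4: Q = 6.427 L/s
Ranking (highest first): 1, 2, 3, 4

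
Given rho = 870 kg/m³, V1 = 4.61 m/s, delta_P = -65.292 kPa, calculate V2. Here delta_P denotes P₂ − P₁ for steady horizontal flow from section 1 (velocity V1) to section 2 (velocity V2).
Formula: \Delta P = \frac{1}{2} \rho (V_1^2 - V_2^2)
Substituting knowns: -65.292 = 0.5·870·(4.61² − V2²)/1000
Solving for V2: V2 = √(4.61² − 2·(-65.292·1000)/870) = 13.09 m/s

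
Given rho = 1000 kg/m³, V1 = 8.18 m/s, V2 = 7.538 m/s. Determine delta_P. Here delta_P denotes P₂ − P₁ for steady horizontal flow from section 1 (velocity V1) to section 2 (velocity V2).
Formula: \Delta P = \frac{1}{2} \rho (V_1^2 - V_2^2)
delta_P = 0.5·1000·(8.18² − 7.538²)/1000 = 5.045 kPa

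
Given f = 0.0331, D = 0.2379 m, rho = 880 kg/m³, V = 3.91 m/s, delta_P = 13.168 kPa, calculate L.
Formula: \Delta P = f \frac{L}{D} \frac{\rho V^2}{2}
Substituting knowns: 13.168 = 0.0331·(L/0.2379)·0.5·880·3.91²/1000
Solving for L: L = (13.168·1000)·0.2379/(0.0331·0.5·880·3.91²) = 14.07 m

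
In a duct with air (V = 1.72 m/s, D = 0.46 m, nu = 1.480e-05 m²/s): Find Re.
Formula: Re = \frac{V D}{\nu}
Re = 1.72·0.46/1.480e-05 = 53459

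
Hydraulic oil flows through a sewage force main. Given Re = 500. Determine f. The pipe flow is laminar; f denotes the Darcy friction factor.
Formula: f = \frac{64}{Re}
f = 64/500 = 0.128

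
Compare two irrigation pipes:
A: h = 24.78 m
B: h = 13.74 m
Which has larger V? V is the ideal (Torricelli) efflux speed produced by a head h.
V(A) = 22.05 m/s, V(B) = 16.42 m/s. Answer: A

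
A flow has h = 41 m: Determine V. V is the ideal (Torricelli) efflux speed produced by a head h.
Formula: V = \sqrt{2 g h}
V = √(2·9.81·41) = 28.36 m/s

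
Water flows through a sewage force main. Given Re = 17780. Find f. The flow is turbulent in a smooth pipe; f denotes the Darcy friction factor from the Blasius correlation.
Formula: f = \frac{0.316}{Re^{0.25}}
f = 0.316/17780^0.25 = 0.02737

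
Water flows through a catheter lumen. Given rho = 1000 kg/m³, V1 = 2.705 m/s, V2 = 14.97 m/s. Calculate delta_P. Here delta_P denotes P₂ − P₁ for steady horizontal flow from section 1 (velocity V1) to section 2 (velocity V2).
Formula: \Delta P = \frac{1}{2} \rho (V_1^2 - V_2^2)
delta_P = 0.5·1000·(2.705² − 14.97²)/1000 = -108.4 kPa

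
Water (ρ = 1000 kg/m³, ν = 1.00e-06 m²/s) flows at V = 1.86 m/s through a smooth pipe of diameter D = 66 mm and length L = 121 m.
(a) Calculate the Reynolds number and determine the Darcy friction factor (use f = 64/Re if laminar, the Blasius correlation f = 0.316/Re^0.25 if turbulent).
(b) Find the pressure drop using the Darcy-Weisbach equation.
(a) Re = V·D/ν = 1.86·0.066/1.00e-06 = 122760 → turbulent (Re > 4000); f = 0.316/Re^0.25 = 0.316/122760^0.25 = 0.016882 (Blasius is strictly valid for Re ≲ 1e5; used here as the smooth-pipe estimate the problem specifies)
(b) Darcy-Weisbach: ΔP = f·(L/D)·½ρV²/1000 = 0.016882·(121/0.066)·½·1000·1.86²/1000 = 53.54 kPa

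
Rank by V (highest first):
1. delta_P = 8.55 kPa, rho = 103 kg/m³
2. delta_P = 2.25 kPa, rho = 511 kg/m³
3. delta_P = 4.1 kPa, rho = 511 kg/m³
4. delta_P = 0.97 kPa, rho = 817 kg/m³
Case 1: V = 12.88 m/s
Case 2: V = 2.968 m/s
Case 3: V = 4.006 m/s
Case 4: V = 1.541 m/s
Ranking (highest first): 1, 3, 2, 4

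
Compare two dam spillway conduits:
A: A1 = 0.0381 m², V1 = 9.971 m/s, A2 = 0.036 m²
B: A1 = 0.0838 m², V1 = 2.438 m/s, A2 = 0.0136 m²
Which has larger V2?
V2(A) = 10.55 m/s, V2(B) = 15.02 m/s. Answer: B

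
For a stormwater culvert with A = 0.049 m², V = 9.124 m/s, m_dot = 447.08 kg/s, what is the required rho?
Formula: \dot{m} = \rho A V
Substituting knowns: 447.08 = rho·0.049·9.124
Solving for rho: rho = 447.08/(0.049·9.124) = 1000 kg/m³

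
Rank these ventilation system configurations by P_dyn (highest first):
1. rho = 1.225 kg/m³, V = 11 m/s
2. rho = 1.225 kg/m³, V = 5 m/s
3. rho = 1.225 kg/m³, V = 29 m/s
Case 1: P_dyn = 0.07411 kPa
Case 2: P_dyn = 0.01531 kPa
Case 3: P_dyn = 0.5151 kPa
Ranking (highest first): 3, 1, 2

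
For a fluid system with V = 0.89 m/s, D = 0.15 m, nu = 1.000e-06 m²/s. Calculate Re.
Formula: Re = \frac{V D}{\nu}
Re = 0.89·0.15/1.000e-06 = 133500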